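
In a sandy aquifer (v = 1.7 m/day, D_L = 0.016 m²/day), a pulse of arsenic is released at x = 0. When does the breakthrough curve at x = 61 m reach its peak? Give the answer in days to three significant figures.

For the 1D instantaneous-source solution, setting ∂C/∂t = 0 at fixed x gives v²t² + 2Dt − x² = 0, so t = (√(D² + v²x²) − D)/v².
√(D² + v²x²) = √(0.016² + 1.7² × 61²) = 103.7; v² = 2.89.
t = (103.7 − 0.016)/2.89 = 35.9 days (vs. the pure-advection estimate x/v = 35.9 d).

35.9 days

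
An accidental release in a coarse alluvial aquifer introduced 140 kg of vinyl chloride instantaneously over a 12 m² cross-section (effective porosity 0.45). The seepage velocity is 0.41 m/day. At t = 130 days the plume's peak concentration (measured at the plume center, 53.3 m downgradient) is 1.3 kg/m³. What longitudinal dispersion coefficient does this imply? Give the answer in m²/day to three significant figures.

0.243 m²/day

At the plume center C_max = M/(n_e·A·√(4πDt)), so D = M²/(4πt·(n_e·A·C_max)²).
n_e·A·C_max = 0.45 × 12 × 1.3 = 7.020 kg/m.
D = 140²/(4π × 130 × 7.020²) = 0.243 m²/day.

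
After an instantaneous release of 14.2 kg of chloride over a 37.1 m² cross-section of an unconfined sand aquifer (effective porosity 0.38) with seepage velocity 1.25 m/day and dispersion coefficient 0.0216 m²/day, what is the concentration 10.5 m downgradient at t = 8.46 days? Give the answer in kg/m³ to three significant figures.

For an instantaneous plane source, C(x,t) = M/(n_e·A·√(4πDt)) · exp(−(x−vt)²/(4Dt)), with n_e·A the pore (flow) area.
Plume center vt = 1.25 × 8.46 = 10.575 m, so the well at 10.5 m is 0.075 m upgradient of the peak.
√(4πDt) = 1.515 m, giving peak height M/(n_e·A·√(4πDt)) = 14.2/(0.38 × 37.1 × 1.515) = 0.6648 kg/m³.
(x−vt)²/(4Dt) = (-0.075)²/(4 × 0.0216 × 8.46) = 0.007696; exp(−0.007696) = 0.9923.
C = 0.6648 × 0.9923 = 0.660 kg/m³.

0.660 kg/m³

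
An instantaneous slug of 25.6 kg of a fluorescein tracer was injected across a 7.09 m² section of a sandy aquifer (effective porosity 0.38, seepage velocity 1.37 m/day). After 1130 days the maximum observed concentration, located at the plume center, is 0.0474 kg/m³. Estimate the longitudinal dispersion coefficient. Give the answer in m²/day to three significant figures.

At the plume center C_max = M/(n_e·A·√(4πDt)), so D = M²/(4πt·(n_e·A·C_max)²).
n_e·A·C_max = 0.38 × 7.09 × 0.0474 = 0.1277 kg/m.
D = 25.6²/(4π × 1130 × 0.1277²) = 2.83 m²/day.

2.83 m²/day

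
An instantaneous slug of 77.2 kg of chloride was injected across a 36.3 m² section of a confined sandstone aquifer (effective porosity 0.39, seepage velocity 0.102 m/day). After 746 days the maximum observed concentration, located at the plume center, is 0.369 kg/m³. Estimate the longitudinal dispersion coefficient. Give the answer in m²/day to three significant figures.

0.0233 m²/day

At the plume center C_max = M/(n_e·A·√(4πDt)), so D = M²/(4πt·(n_e·A·C_max)²).
n_e·A·C_max = 0.39 × 36.3 × 0.369 = 5.224 kg/m.
D = 77.2²/(4π × 746 × 5.224²) = 0.0233 m²/day.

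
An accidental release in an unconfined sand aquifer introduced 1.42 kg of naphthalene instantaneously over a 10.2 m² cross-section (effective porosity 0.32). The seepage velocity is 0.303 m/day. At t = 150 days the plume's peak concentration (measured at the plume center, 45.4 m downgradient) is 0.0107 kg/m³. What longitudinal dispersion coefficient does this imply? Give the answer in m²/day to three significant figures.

At the plume center C_max = M/(n_e·A·√(4πDt)), so D = M²/(4πt·(n_e·A·C_max)²).
n_e·A·C_max = 0.32 × 10.2 × 0.0107 = 0.03492 kg/m.
D = 1.42²/(4π × 150 × 0.03492²) = 0.877 m²/day.

0.877 m²/day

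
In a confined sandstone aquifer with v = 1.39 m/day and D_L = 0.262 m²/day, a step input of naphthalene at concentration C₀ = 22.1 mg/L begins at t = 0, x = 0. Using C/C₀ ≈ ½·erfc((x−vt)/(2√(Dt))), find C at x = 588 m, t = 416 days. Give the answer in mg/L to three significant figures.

For a continuous step input, C/C₀ ≈ ½·erfc((x−vt)/(2√(Dt))).
vt = 1.39 × 416 = 578.24 m and 2√(Dt) = 2√(0.262 × 416) = 20.88 m.
Argument (x−vt)/(2√(Dt)) = (588 − 578.24)/20.88 = 0.4674; ½·erfc(0.4674) = 0.2543.
C = 22.1 × 0.2543 = 5.62 mg/L.

5.62 mg/L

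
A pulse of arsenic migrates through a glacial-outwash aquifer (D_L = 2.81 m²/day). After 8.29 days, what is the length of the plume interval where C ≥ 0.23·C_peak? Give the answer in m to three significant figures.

23.4 m

The plume is Gaussian with σ = √(2Dt) = √(2 × 2.81 × 8.29) = 6.826 m.
C/C_peak = exp(−Δx²/(2σ²)) = 0.23 ⇒ Δx = σ·√(−2 ln 0.23) = 6.826 × 1.714 = 11.70 m.
Width = 2Δx = 23.4 m.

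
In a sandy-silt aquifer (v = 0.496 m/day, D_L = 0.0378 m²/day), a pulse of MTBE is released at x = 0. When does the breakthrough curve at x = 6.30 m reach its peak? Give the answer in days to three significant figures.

For the 1D instantaneous-source solution, setting ∂C/∂t = 0 at fixed x gives v²t² + 2Dt − x² = 0, so t = (√(D² + v²x²) − D)/v².
√(D² + v²x²) = √(0.0378² + 0.496² × 6.30²) = 3.125; v² = 0.246016.
t = (3.125 − 0.0378)/0.246016 = 12.5 days (vs. the pure-advection estimate x/v = 12.7 d).

12.5 days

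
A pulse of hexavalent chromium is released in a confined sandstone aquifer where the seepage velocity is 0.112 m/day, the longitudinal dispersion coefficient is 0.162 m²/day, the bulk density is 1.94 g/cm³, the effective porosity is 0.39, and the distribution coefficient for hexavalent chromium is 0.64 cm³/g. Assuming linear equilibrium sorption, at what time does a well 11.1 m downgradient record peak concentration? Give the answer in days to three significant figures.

364 days

Retardation factor R = 1 + ρ_b·K_d/n = 1 + 1.94 × 0.64/0.39 = 4.184.
Sorption retards both mechanisms: v_R = v/R = 0.02677 m/day, D_R = D/R = 0.03872 m²/day.
Peak time from v_R²t² + 2D_R t − x² = 0: t = (√(D_R² + v_R²x²) − D_R)/v_R².
√(D_R² + v_R²x²) = √(0.03872² + 0.02677² × 11.1²) = 0.2997; v_R² = 0.0007166.
t = (0.2997 − 0.03872)/0.0007166 = 364 days.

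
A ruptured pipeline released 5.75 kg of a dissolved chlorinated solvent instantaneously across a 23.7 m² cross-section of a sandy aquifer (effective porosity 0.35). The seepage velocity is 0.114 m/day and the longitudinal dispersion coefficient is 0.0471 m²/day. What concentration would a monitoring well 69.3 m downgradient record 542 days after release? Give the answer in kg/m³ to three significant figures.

For an instantaneous plane source, C(x,t) = M/(n_e·A·√(4πDt)) · exp(−(x−vt)²/(4Dt)), with n_e·A the pore (flow) area.
Plume center vt = 0.114 × 542 = 61.788 m, so the well at 69.3 m is 7.512 m downgradient of the peak.
√(4πDt) = 17.91 m, giving peak height M/(n_e·A·√(4πDt)) = 5.75/(0.35 × 23.7 × 17.91) = 0.03870 kg/m³.
(x−vt)²/(4Dt) = (7.512)²/(4 × 0.0471 × 542) = 0.5526; exp(−0.5526) = 0.5755.
C = 0.03870 × 0.5755 = 0.0223 kg/m³.

0.0223 kg/m³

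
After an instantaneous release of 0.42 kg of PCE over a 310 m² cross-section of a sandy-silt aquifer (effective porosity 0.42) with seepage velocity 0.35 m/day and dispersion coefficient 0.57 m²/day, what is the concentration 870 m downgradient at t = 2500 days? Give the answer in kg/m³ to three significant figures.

For an instantaneous plane source, C(x,t) = M/(n_e·A·√(4πDt)) · exp(−(x−vt)²/(4Dt)), with n_e·A the pore (flow) area.
Plume center vt = 0.35 × 2500 = 875 m, so the well at 870 m is 5 m upgradient of the peak.
√(4πDt) = 133.8 m, giving peak height M/(n_e·A·√(4πDt)) = 0.42/(0.42 × 310 × 133.8) = 2.411e-05 kg/m³.
(x−vt)²/(4Dt) = (-5)²/(4 × 0.57 × 2500) = 0.004386; exp(−0.004386) = 0.9956.
C = 2.411e-05 × 0.9956 = 2.40e-05 kg/m³.

2.40e-05 kg/m³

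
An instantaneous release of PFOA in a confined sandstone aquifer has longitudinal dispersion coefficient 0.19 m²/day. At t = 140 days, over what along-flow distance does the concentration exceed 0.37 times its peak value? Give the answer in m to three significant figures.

The plume is Gaussian with σ = √(2Dt) = √(2 × 0.19 × 140) = 7.294 m.
C/C_peak = exp(−Δx²/(2σ²)) = 0.37 ⇒ Δx = σ·√(−2 ln 0.37) = 7.294 × 1.410 = 10.28 m.
Width = 2Δx = 20.6 m.

20.6 m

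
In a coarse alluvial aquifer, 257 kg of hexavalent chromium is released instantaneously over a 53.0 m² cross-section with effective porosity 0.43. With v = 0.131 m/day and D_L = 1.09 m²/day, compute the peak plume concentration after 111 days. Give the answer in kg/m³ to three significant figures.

0.289 kg/m³

The peak of an instantaneous 1D plume sits at x = vt; there the Gaussian factor is 1 and C_max = M/(n_e·A·√(4πDt)), where n_e·A is the pore area the mass is dissolved in.
√(4πDt) = √(4π × 1.09 × 111) = 38.99 m, so C_max = 257/(0.43 × 53.0 × 38.99) = 0.289 kg/m³.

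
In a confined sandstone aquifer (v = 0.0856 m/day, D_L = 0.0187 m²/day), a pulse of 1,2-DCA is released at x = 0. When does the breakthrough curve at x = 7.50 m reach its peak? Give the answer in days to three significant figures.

85.1 days

For the 1D instantaneous-source solution, setting ∂C/∂t = 0 at fixed x gives v²t² + 2Dt − x² = 0, so t = (√(D² + v²x²) − D)/v².
√(D² + v²x²) = √(0.0187² + 0.0856² × 7.50²) = 0.6423; v² = 0.00732736.
t = (0.6423 − 0.0187)/0.00732736 = 85.1 days (vs. the pure-advection estimate x/v = 87.6 d).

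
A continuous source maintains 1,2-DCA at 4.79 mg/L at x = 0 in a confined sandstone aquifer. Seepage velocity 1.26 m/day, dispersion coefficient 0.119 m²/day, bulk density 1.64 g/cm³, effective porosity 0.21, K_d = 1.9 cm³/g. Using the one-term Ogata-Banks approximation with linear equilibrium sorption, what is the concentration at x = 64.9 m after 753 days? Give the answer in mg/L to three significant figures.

0.329 mg/L

Retardation factor R = 1 + ρ_b·K_d/n = 1 + 1.64 × 1.9/0.21 = 15.84.
Sorption retards both mechanisms: v_R = v/R = 0.07955 m/day, D_R = D/R = 0.007513 m²/day.
v_R·t = 0.07955 × 753 = 59.90115 m; 2√(D_R t) = 4.757 m; argument = (64.9 − 59.90115)/4.757 = 1.051.
C = C₀ × ½·erfc(1.051) = 4.79 × 0.06859 = 0.329 mg/L.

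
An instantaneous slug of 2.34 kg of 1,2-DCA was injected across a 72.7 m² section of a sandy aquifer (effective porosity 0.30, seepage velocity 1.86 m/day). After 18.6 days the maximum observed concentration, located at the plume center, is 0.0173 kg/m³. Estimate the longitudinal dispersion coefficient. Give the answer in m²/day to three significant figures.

0.165 m²/day

At the plume center C_max = M/(n_e·A·√(4πDt)), so D = M²/(4πt·(n_e·A·C_max)²).
n_e·A·C_max = 0.30 × 72.7 × 0.0173 = 0.3773 kg/m.
D = 2.34²/(4π × 18.6 × 0.3773²) = 0.165 m²/day.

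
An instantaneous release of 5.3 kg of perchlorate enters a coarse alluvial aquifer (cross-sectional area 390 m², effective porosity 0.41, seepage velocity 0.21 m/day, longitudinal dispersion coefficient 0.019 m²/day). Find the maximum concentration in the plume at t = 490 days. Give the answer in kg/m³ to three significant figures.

0.00306 kg/m³

The peak of an instantaneous 1D plume sits at x = vt; there the Gaussian factor is 1 and C_max = M/(n_e·A·√(4πDt)), where n_e·A is the pore area the mass is dissolved in.
√(4πDt) = √(4π × 0.019 × 490) = 10.82 m, so C_max = 5.3/(0.41 × 390 × 10.82) = 0.00306 kg/m³.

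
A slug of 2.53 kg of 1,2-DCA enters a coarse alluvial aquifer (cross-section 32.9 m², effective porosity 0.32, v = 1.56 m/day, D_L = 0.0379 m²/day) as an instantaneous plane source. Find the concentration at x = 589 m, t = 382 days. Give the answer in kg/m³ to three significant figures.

For an instantaneous plane source, C(x,t) = M/(n_e·A·√(4πDt)) · exp(−(x−vt)²/(4Dt)), with n_e·A the pore (flow) area.
Plume center vt = 1.56 × 382 = 595.92 m, so the well at 589 m is 6.92 m upgradient of the peak.
√(4πDt) = 13.49 m, giving peak height M/(n_e·A·√(4πDt)) = 2.53/(0.32 × 32.9 × 13.49) = 0.01781 kg/m³.
(x−vt)²/(4Dt) = (-6.92)²/(4 × 0.0379 × 382) = 0.8269; exp(−0.8269) = 0.4374.
C = 0.01781 × 0.4374 = 0.00779 kg/m³.

0.00779 kg/m³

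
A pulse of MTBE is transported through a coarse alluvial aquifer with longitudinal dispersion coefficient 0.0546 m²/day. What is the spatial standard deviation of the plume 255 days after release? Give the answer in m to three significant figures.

5.28 m

Dispersive spreading gives a Gaussian with σ² = 2Dt; advection only shifts the center.
σ = √(2 × 0.0546 × 255) = 5.28 m.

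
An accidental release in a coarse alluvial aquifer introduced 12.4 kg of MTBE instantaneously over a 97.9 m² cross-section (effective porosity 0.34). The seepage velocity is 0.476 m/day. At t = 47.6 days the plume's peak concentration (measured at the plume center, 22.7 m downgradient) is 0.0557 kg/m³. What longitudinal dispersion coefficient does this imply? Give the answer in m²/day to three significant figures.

0.0748 m²/day

At the plume center C_max = M/(n_e·A·√(4πDt)), so D = M²/(4πt·(n_e·A·C_max)²).
n_e·A·C_max = 0.34 × 97.9 × 0.0557 = 1.854 kg/m.
D = 12.4²/(4π × 47.6 × 1.854²) = 0.0748 m²/day.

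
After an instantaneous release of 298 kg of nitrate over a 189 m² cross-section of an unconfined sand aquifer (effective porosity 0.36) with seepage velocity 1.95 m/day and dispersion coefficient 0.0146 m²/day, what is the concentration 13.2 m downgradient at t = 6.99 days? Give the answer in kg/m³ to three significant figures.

2.46 kg/m³

For an instantaneous plane source, C(x,t) = M/(n_e·A·√(4πDt)) · exp(−(x−vt)²/(4Dt)), with n_e·A the pore (flow) area.
Plume center vt = 1.95 × 6.99 = 13.6305 m, so the well at 13.2 m is 0.4305 m upgradient of the peak.
√(4πDt) = 1.132 m, giving peak height M/(n_e·A·√(4πDt)) = 298/(0.36 × 189 × 1.132) = 3.869 kg/m³.
(x−vt)²/(4Dt) = (-0.4305)²/(4 × 0.0146 × 6.99) = 0.4540; exp(−0.4540) = 0.6351.
C = 3.869 × 0.6351 = 2.46 kg/m³.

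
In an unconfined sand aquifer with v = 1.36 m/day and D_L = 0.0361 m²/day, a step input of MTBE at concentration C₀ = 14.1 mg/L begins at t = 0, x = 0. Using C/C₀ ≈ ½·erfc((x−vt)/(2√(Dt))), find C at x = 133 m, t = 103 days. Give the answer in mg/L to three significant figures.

14.0 mg/L

For a continuous step input, C/C₀ ≈ ½·erfc((x−vt)/(2√(Dt))).
vt = 1.36 × 103 = 140.08 m and 2√(Dt) = 2√(0.0361 × 103) = 3.857 m.
Argument (x−vt)/(2√(Dt)) = (133 − 140.08)/3.857 = -1.836; ½·erfc(-1.836) = 0.9953.
C = 14.1 × 0.9953 = 14.0 mg/L.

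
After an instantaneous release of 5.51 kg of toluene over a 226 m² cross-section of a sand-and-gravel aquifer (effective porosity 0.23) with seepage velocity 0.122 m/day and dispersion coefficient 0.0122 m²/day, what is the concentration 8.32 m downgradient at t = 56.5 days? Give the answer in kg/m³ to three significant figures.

0.0172 kg/m³

For an instantaneous plane source, C(x,t) = M/(n_e·A·√(4πDt)) · exp(−(x−vt)²/(4Dt)), with n_e·A the pore (flow) area.
Plume center vt = 0.122 × 56.5 = 6.893 m, so the well at 8.32 m is 1.427 m downgradient of the peak.
√(4πDt) = 2.943 m, giving peak height M/(n_e·A·√(4πDt)) = 5.51/(0.23 × 226 × 2.943) = 0.03602 kg/m³.
(x−vt)²/(4Dt) = (1.427)²/(4 × 0.0122 × 56.5) = 0.7385; exp(−0.7385) = 0.4778.
C = 0.03602 × 0.4778 = 0.0172 kg/m³.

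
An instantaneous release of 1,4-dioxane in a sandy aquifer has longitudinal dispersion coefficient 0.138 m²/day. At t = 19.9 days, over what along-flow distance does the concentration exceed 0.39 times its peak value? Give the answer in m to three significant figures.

6.43 m

The plume is Gaussian with σ = √(2Dt) = √(2 × 0.138 × 19.9) = 2.344 m.
C/C_peak = exp(−Δx²/(2σ²)) = 0.39 ⇒ Δx = σ·√(−2 ln 0.39) = 2.344 × 1.372 = 3.216 m.
Width = 2Δx = 6.43 m.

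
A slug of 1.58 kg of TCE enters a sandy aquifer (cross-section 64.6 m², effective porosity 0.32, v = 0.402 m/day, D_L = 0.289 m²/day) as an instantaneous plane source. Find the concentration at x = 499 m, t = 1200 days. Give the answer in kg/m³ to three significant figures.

For an instantaneous plane source, C(x,t) = M/(n_e·A·√(4πDt)) · exp(−(x−vt)²/(4Dt)), with n_e·A the pore (flow) area.
Plume center vt = 0.402 × 1200 = 482.4 m, so the well at 499 m is 16.6 m downgradient of the peak.
√(4πDt) = 66.02 m, giving peak height M/(n_e·A·√(4πDt)) = 1.58/(0.32 × 64.6 × 66.02) = 0.001158 kg/m³.
(x−vt)²/(4Dt) = (16.6)²/(4 × 0.289 × 1200) = 0.1986; exp(−0.1986) = 0.8199.
C = 0.001158 × 0.8199 = 0.000949 kg/m³.

0.000949 kg/m³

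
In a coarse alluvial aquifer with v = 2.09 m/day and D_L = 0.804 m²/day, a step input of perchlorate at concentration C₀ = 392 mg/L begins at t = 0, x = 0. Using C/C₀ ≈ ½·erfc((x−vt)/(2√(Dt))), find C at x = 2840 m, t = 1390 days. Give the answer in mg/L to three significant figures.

For a continuous step input, C/C₀ ≈ ½·erfc((x−vt)/(2√(Dt))).
vt = 2.09 × 1390 = 2905.1 m and 2√(Dt) = 2√(0.804 × 1390) = 66.86 m.
Argument (x−vt)/(2√(Dt)) = (2840 − 2905.1)/66.86 = -0.9737; ½·erfc(-0.9737) = 0.9157.
C = 392 × 0.9157 = 359 mg/L.

359 mg/L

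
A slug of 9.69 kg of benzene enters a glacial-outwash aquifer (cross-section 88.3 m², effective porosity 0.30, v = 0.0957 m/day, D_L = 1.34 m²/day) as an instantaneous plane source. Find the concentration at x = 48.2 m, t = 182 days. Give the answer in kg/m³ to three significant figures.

For an instantaneous plane source, C(x,t) = M/(n_e·A·√(4πDt)) · exp(−(x−vt)²/(4Dt)), with n_e·A the pore (flow) area.
Plume center vt = 0.0957 × 182 = 17.4174 m, so the well at 48.2 m is 30.7826 m downgradient of the peak.
√(4πDt) = 55.36 m, giving peak height M/(n_e·A·√(4πDt)) = 9.69/(0.30 × 88.3 × 55.36) = 0.006608 kg/m³.
(x−vt)²/(4Dt) = (30.7826)²/(4 × 1.34 × 182) = 0.9713; exp(−0.9713) = 0.3786.
C = 0.006608 × 0.3786 = 0.00250 kg/m³.

0.00250 kg/m³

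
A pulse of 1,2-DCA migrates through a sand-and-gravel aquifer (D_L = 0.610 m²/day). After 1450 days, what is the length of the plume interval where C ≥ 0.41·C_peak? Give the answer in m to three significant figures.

The plume is Gaussian with σ = √(2Dt) = √(2 × 0.610 × 1450) = 42.06 m.
C/C_peak = exp(−Δx²/(2σ²)) = 0.41 ⇒ Δx = σ·√(−2 ln 0.41) = 42.06 × 1.335 = 56.15 m.
Width = 2Δx = 112 m.

112 m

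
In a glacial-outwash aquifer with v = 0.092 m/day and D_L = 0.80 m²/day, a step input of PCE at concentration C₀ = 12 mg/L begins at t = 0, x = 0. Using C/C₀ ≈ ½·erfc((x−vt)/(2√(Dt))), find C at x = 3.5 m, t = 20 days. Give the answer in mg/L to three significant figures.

4.62 mg/L

For a continuous step input, C/C₀ ≈ ½·erfc((x−vt)/(2√(Dt))).
vt = 0.092 × 20 = 1.84 m and 2√(Dt) = 2√(0.80 × 20) = 8.000 m.
Argument (x−vt)/(2√(Dt)) = (3.5 − 1.84)/8.000 = 0.2075; ½·erfc(0.2075) = 0.3846.
C = 12 × 0.3846 = 4.62 mg/L.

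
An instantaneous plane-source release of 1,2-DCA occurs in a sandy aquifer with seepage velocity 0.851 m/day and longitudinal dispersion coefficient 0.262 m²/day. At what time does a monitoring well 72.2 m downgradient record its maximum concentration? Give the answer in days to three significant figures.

84.5 days

For the 1D instantaneous-source solution, setting ∂C/∂t = 0 at fixed x gives v²t² + 2Dt − x² = 0, so t = (√(D² + v²x²) − D)/v².
√(D² + v²x²) = √(0.262² + 0.851² × 72.2²) = 61.44; v² = 0.724201.
t = (61.44 − 0.262)/0.724201 = 84.5 days (vs. the pure-advection estimate x/v = 84.8 d).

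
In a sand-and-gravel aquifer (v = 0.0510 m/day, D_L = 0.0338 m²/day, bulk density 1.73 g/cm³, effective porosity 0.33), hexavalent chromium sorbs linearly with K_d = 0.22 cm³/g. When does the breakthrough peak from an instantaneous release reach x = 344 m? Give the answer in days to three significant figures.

14500 days

Retardation factor R = 1 + ρ_b·K_d/n = 1 + 1.73 × 0.22/0.33 = 2.153.
Sorption retards both mechanisms: v_R = v/R = 0.02369 m/day, D_R = D/R = 0.01570 m²/day.
Peak time from v_R²t² + 2D_R t − x² = 0: t = (√(D_R² + v_R²x²) − D_R)/v_R².
√(D_R² + v_R²x²) = √(0.01570² + 0.02369² × 344²) = 8.149; v_R² = 0.0005612.
t = (8.149 − 0.01570)/0.0005612 = 14500 days.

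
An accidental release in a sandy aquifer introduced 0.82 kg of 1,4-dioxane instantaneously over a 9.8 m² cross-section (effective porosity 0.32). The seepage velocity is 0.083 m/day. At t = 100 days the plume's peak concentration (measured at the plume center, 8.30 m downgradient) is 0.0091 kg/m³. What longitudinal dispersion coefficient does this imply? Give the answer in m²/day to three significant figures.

At the plume center C_max = M/(n_e·A·√(4πDt)), so D = M²/(4πt·(n_e·A·C_max)²).
n_e·A·C_max = 0.32 × 9.8 × 0.0091 = 0.02854 kg/m.
D = 0.82²/(4π × 100 × 0.02854²) = 0.657 m²/day.

0.657 m²/day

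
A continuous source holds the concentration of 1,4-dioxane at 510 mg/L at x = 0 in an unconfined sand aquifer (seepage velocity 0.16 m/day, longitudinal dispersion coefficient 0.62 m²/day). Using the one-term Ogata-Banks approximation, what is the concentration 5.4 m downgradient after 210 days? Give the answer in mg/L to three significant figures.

For a continuous step input, C/C₀ ≈ ½·erfc((x−vt)/(2√(Dt))).
vt = 0.16 × 210 = 33.6 m and 2√(Dt) = 2√(0.62 × 210) = 22.82 m.
Argument (x−vt)/(2√(Dt)) = (5.4 − 33.6)/22.82 = -1.236; ½·erfc(-1.236) = 0.9598.
C = 510 × 0.9598 = 489 mg/L.

489 mg/L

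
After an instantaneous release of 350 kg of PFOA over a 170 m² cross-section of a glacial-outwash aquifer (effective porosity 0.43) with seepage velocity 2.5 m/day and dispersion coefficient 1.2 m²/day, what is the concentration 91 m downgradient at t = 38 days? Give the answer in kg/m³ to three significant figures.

For an instantaneous plane source, C(x,t) = M/(n_e·A·√(4πDt)) · exp(−(x−vt)²/(4Dt)), with n_e·A the pore (flow) area.
Plume center vt = 2.5 × 38 = 95 m, so the well at 91 m is 4 m upgradient of the peak.
√(4πDt) = 23.94 m, giving peak height M/(n_e·A·√(4πDt)) = 350/(0.43 × 170 × 23.94) = 0.2000 kg/m³.
(x−vt)²/(4Dt) = (-4)²/(4 × 1.2 × 38) = 0.08772; exp(−0.08772) = 0.9160.
C = 0.2000 × 0.9160 = 0.183 kg/m³.

0.183 kg/m³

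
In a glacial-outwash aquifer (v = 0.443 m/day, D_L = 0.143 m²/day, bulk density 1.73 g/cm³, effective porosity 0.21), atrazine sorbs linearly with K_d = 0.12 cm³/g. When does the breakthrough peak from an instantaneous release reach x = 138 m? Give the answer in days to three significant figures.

Retardation factor R = 1 + ρ_b·K_d/n = 1 + 1.73 × 0.12/0.21 = 1.989.
Sorption retards both mechanisms: v_R = v/R = 0.2227 m/day, D_R = D/R = 0.07190 m²/day.
Peak time from v_R²t² + 2D_R t − x² = 0: t = (√(D_R² + v_R²x²) − D_R)/v_R².
√(D_R² + v_R²x²) = √(0.07190² + 0.2227² × 138²) = 30.73; v_R² = 0.04960.
t = (30.73 − 0.07190)/0.04960 = 618 days.

618 days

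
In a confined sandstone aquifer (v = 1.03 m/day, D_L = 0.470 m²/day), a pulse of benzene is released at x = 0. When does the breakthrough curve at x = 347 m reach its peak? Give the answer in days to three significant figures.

336 days

For the 1D instantaneous-source solution, setting ∂C/∂t = 0 at fixed x gives v²t² + 2Dt − x² = 0, so t = (√(D² + v²x²) − D)/v².
√(D² + v²x²) = √(0.470² + 1.03² × 347²) = 357.4; v² = 1.0609.
t = (357.4 − 0.470)/1.0609 = 336 days (vs. the pure-advection estimate x/v = 337 d).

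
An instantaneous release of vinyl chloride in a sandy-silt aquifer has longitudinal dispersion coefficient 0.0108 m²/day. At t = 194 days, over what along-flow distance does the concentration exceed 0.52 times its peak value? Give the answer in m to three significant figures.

4.68 m

The plume is Gaussian with σ = √(2Dt) = √(2 × 0.0108 × 194) = 2.047 m.
C/C_peak = exp(−Δx²/(2σ²)) = 0.52 ⇒ Δx = σ·√(−2 ln 0.52) = 2.047 × 1.144 = 2.342 m.
Width = 2Δx = 4.68 m.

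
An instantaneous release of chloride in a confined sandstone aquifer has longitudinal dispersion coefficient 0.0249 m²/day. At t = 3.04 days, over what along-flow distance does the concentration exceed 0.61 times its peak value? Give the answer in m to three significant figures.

0.774 m

The plume is Gaussian with σ = √(2Dt) = √(2 × 0.0249 × 3.04) = 0.3891 m.
C/C_peak = exp(−Δx²/(2σ²)) = 0.61 ⇒ Δx = σ·√(−2 ln 0.61) = 0.3891 × 0.9943 = 0.3869 m.
Width = 2Δx = 0.774 m.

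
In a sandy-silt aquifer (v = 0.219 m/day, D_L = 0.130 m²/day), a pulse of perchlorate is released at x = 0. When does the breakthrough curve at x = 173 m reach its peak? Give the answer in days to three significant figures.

787 days

For the 1D instantaneous-source solution, setting ∂C/∂t = 0 at fixed x gives v²t² + 2Dt − x² = 0, so t = (√(D² + v²x²) − D)/v².
√(D² + v²x²) = √(0.130² + 0.219² × 173²) = 37.89; v² = 0.047961.
t = (37.89 − 0.130)/0.047961 = 787 days (vs. the pure-advection estimate x/v = 790 d).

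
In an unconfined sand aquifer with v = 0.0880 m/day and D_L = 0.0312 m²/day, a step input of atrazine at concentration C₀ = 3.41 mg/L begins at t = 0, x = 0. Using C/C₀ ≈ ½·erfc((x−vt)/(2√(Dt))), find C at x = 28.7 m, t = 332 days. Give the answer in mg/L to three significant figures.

For a continuous step input, C/C₀ ≈ ½·erfc((x−vt)/(2√(Dt))).
vt = 0.0880 × 332 = 29.216 m and 2√(Dt) = 2√(0.0312 × 332) = 6.437 m.
Argument (x−vt)/(2√(Dt)) = (28.7 − 29.216)/6.437 = -0.08016; ½·erfc(-0.08016) = 0.5451.
C = 3.41 × 0.5451 = 1.86 mg/L.

1.86 mg/L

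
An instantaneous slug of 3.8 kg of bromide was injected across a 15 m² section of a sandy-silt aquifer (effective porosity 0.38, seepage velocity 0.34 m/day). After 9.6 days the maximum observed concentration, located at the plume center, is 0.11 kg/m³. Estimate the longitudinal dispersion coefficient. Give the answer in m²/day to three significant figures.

0.304 m²/day

At the plume center C_max = M/(n_e·A·√(4πDt)), so D = M²/(4πt·(n_e·A·C_max)²).
n_e·A·C_max = 0.38 × 15 × 0.11 = 0.6270 kg/m.
D = 3.8²/(4π × 9.6 × 0.6270²) = 0.304 m²/day.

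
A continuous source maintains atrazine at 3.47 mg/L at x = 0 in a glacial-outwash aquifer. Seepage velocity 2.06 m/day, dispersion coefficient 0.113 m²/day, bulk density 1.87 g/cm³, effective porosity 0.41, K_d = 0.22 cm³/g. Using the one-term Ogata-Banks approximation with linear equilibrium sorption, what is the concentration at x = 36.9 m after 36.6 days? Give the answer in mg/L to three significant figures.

Retardation factor R = 1 + ρ_b·K_d/n = 1 + 1.87 × 0.22/0.41 = 2.003.
Sorption retards both mechanisms: v_R = v/R = 1.028 m/day, D_R = D/R = 0.05642 m²/day.
v_R·t = 1.028 × 36.6 = 37.6248 m; 2√(D_R t) = 2.874 m; argument = (36.9 − 37.6248)/2.874 = -0.2522.
C = C₀ × ½·erfc(-0.2522) = 3.47 × 0.6393 = 2.22 mg/L.

2.22 mg/L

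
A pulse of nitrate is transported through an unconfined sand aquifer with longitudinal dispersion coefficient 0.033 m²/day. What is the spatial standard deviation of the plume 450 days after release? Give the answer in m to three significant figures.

5.45 m

Dispersive spreading gives a Gaussian with σ² = 2Dt; advection only shifts the center.
σ = √(2 × 0.033 × 450) = 5.45 m.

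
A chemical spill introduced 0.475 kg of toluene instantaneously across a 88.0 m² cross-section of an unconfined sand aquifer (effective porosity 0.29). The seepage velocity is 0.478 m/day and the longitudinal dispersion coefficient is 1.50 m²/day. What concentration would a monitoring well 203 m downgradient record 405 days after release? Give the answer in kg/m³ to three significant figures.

0.000205 kg/m³

For an instantaneous plane source, C(x,t) = M/(n_e·A·√(4πDt)) · exp(−(x−vt)²/(4Dt)), with n_e·A the pore (flow) area.
Plume center vt = 0.478 × 405 = 193.59 m, so the well at 203 m is 9.41 m downgradient of the peak.
√(4πDt) = 87.37 m, giving peak height M/(n_e·A·√(4πDt)) = 0.475/(0.29 × 88.0 × 87.37) = 0.0002130 kg/m³.
(x−vt)²/(4Dt) = (9.41)²/(4 × 1.50 × 405) = 0.03644; exp(−0.03644) = 0.9642.
C = 0.0002130 × 0.9642 = 0.000205 kg/m³.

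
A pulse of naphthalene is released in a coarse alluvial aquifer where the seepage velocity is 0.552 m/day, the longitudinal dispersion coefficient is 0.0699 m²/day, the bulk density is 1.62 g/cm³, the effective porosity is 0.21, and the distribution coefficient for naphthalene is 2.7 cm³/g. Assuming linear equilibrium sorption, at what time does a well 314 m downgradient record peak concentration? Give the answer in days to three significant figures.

12400 days

Retardation factor R = 1 + ρ_b·K_d/n = 1 + 1.62 × 2.7/0.21 = 21.83.
Sorption retards both mechanisms: v_R = v/R = 0.02529 m/day, D_R = D/R = 0.003202 m²/day.
Peak time from v_R²t² + 2D_R t − x² = 0: t = (√(D_R² + v_R²x²) − D_R)/v_R².
√(D_R² + v_R²x²) = √(0.003202² + 0.02529² × 314²) = 7.941; v_R² = 0.0006396.
t = (7.941 − 0.003202)/0.0006396 = 12400 days.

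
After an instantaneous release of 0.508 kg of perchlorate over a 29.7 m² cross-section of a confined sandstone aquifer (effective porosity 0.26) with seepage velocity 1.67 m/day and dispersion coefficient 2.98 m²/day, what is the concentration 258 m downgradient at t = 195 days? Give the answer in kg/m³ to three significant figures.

For an instantaneous plane source, C(x,t) = M/(n_e·A·√(4πDt)) · exp(−(x−vt)²/(4Dt)), with n_e·A the pore (flow) area.
Plume center vt = 1.67 × 195 = 325.65 m, so the well at 258 m is 67.65 m upgradient of the peak.
√(4πDt) = 85.45 m, giving peak height M/(n_e·A·√(4πDt)) = 0.508/(0.26 × 29.7 × 85.45) = 0.0007699 kg/m³.
(x−vt)²/(4Dt) = (-67.65)²/(4 × 2.98 × 195) = 1.969; exp(−1.969) = 0.1396.
C = 0.0007699 × 0.1396 = 0.000107 kg/m³.

0.000107 kg/m³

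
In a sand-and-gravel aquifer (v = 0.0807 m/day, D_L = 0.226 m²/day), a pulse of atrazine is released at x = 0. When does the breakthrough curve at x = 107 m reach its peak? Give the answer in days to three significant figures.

For the 1D instantaneous-source solution, setting ∂C/∂t = 0 at fixed x gives v²t² + 2Dt − x² = 0, so t = (√(D² + v²x²) − D)/v².
√(D² + v²x²) = √(0.226² + 0.0807² × 107²) = 8.638; v² = 0.00651249.
t = (8.638 − 0.226)/0.00651249 = 1290 days (vs. the pure-advection estimate x/v = 1330 d).

1290 days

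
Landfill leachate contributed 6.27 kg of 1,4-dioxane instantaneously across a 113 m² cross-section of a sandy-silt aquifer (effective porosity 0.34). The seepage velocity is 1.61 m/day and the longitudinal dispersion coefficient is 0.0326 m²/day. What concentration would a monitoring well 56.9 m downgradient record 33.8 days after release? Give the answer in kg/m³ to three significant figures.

For an instantaneous plane source, C(x,t) = M/(n_e·A·√(4πDt)) · exp(−(x−vt)²/(4Dt)), with n_e·A the pore (flow) area.
Plume center vt = 1.61 × 33.8 = 54.418 m, so the well at 56.9 m is 2.482 m downgradient of the peak.
√(4πDt) = 3.721 m, giving peak height M/(n_e·A·√(4πDt)) = 6.27/(0.34 × 113 × 3.721) = 0.04386 kg/m³.
(x−vt)²/(4Dt) = (2.482)²/(4 × 0.0326 × 33.8) = 1.398; exp(−1.398) = 0.2471.
C = 0.04386 × 0.2471 = 0.0108 kg/m³.

0.0108 kg/m³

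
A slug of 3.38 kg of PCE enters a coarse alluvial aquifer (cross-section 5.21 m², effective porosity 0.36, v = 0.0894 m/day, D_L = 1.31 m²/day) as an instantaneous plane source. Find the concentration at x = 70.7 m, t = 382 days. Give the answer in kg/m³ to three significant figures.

0.0117 kg/m³

For an instantaneous plane source, C(x,t) = M/(n_e·A·√(4πDt)) · exp(−(x−vt)²/(4Dt)), with n_e·A the pore (flow) area.
Plume center vt = 0.0894 × 382 = 34.1508 m, so the well at 70.7 m is 36.5492 m downgradient of the peak.
√(4πDt) = 79.30 m, giving peak height M/(n_e·A·√(4πDt)) = 3.38/(0.36 × 5.21 × 79.30) = 0.02272 kg/m³.
(x−vt)²/(4Dt) = (36.5492)²/(4 × 1.31 × 382) = 0.6674; exp(−0.6674) = 0.5130.
C = 0.02272 × 0.5130 = 0.0117 kg/m³.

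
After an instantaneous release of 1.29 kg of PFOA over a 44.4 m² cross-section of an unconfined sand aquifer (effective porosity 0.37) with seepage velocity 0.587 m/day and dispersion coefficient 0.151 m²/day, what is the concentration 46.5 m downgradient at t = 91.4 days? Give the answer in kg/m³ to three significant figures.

0.00236 kg/m³

For an instantaneous plane source, C(x,t) = M/(n_e·A·√(4πDt)) · exp(−(x−vt)²/(4Dt)), with n_e·A the pore (flow) area.
Plume center vt = 0.587 × 91.4 = 53.6518 m, so the well at 46.5 m is 7.1518 m upgradient of the peak.
√(4πDt) = 13.17 m, giving peak height M/(n_e·A·√(4πDt)) = 1.29/(0.37 × 44.4 × 13.17) = 0.005962 kg/m³.
(x−vt)²/(4Dt) = (-7.1518)²/(4 × 0.151 × 91.4) = 0.9265; exp(−0.9265) = 0.3959.
C = 0.005962 × 0.3959 = 0.00236 kg/m³.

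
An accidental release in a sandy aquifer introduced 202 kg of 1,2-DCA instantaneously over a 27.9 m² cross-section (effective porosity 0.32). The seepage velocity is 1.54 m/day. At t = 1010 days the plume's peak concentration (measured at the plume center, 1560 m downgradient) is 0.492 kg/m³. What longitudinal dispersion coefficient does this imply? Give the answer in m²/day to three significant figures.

At the plume center C_max = M/(n_e·A·√(4πDt)), so D = M²/(4πt·(n_e·A·C_max)²).
n_e·A·C_max = 0.32 × 27.9 × 0.492 = 4.393 kg/m.
D = 202²/(4π × 1010 × 4.393²) = 0.167 m²/day.

0.167 m²/day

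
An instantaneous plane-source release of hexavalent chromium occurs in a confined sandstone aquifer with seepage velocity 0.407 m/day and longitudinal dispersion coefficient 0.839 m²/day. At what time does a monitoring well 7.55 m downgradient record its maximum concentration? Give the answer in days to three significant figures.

For the 1D instantaneous-source solution, setting ∂C/∂t = 0 at fixed x gives v²t² + 2Dt − x² = 0, so t = (√(D² + v²x²) − D)/v².
√(D² + v²x²) = √(0.839² + 0.407² × 7.55²) = 3.185; v² = 0.165649.
t = (3.185 − 0.839)/0.165649 = 14.2 days (vs. the pure-advection estimate x/v = 18.6 d).

14.2 days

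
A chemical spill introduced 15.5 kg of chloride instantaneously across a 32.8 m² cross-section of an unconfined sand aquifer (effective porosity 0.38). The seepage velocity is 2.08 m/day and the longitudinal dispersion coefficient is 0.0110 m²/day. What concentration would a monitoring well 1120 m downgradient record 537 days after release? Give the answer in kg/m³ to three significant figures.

For an instantaneous plane source, C(x,t) = M/(n_e·A·√(4πDt)) · exp(−(x−vt)²/(4Dt)), with n_e·A the pore (flow) area.
Plume center vt = 2.08 × 537 = 1116.96 m, so the well at 1120 m is 3.04 m downgradient of the peak.
√(4πDt) = 8.616 m, giving peak height M/(n_e·A·√(4πDt)) = 15.5/(0.38 × 32.8 × 8.616) = 0.1443 kg/m³.
(x−vt)²/(4Dt) = (3.04)²/(4 × 0.0110 × 537) = 0.3911; exp(−0.3911) = 0.6763.
C = 0.1443 × 0.6763 = 0.0976 kg/m³.

0.0976 kg/m³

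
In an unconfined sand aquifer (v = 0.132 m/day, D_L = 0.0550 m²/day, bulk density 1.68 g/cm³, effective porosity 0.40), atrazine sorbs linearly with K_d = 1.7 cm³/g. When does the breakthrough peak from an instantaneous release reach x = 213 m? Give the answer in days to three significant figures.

13100 days

Retardation factor R = 1 + ρ_b·K_d/n = 1 + 1.68 × 1.7/0.40 = 8.140.
Sorption retards both mechanisms: v_R = v/R = 0.01622 m/day, D_R = D/R = 0.006757 m²/day.
Peak time from v_R²t² + 2D_R t − x² = 0: t = (√(D_R² + v_R²x²) − D_R)/v_R².
√(D_R² + v_R²x²) = √(0.006757² + 0.01622² × 213²) = 3.455; v_R² = 0.0002631.
t = (3.455 − 0.006757)/0.0002631 = 13100 days.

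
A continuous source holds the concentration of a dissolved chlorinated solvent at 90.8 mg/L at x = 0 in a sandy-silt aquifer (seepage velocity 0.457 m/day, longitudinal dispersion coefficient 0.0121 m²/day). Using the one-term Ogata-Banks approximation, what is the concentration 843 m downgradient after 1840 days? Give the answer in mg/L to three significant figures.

For a continuous step input, C/C₀ ≈ ½·erfc((x−vt)/(2√(Dt))).
vt = 0.457 × 1840 = 840.88 m and 2√(Dt) = 2√(0.0121 × 1840) = 9.437 m.
Argument (x−vt)/(2√(Dt)) = (843 − 840.88)/9.437 = 0.2246; ½·erfc(0.2246) = 0.3754.
C = 90.8 × 0.3754 = 34.1 mg/L.

34.1 mg/L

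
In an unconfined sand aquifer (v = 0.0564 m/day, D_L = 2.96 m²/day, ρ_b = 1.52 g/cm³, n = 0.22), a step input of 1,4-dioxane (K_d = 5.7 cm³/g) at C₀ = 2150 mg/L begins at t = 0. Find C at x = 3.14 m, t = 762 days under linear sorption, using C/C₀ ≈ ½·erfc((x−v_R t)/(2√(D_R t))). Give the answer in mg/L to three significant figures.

908 mg/L

Retardation factor R = 1 + ρ_b·K_d/n = 1 + 1.52 × 5.7/0.22 = 40.38.
Sorption retards both mechanisms: v_R = v/R = 0.001397 m/day, D_R = D/R = 0.07330 m²/day.
v_R·t = 0.001397 × 762 = 1.064514 m; 2√(D_R t) = 14.95 m; argument = (3.14 − 1.064514)/14.95 = 0.1388.
C = C₀ × ½·erfc(0.1388) = 2150 × 0.4222 = 908 mg/L.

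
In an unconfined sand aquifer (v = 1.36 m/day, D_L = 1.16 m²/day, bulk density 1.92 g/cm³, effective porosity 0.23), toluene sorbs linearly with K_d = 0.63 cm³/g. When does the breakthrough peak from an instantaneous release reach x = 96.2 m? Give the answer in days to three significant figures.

Retardation factor R = 1 + ρ_b·K_d/n = 1 + 1.92 × 0.63/0.23 = 6.259.
Sorption retards both mechanisms: v_R = v/R = 0.2173 m/day, D_R = D/R = 0.1853 m²/day.
Peak time from v_R²t² + 2D_R t − x² = 0: t = (√(D_R² + v_R²x²) − D_R)/v_R².
√(D_R² + v_R²x²) = √(0.1853² + 0.2173² × 96.2²) = 20.91; v_R² = 0.04722.
t = (20.91 − 0.1853)/0.04722 = 439 days.

439 days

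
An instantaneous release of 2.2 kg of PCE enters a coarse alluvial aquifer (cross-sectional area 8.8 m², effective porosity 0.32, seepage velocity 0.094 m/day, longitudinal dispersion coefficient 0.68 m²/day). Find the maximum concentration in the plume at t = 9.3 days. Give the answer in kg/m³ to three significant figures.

The peak of an instantaneous 1D plume sits at x = vt; there the Gaussian factor is 1 and C_max = M/(n_e·A·√(4πDt)), where n_e·A is the pore area the mass is dissolved in.
√(4πDt) = √(4π × 0.68 × 9.3) = 8.915 m, so C_max = 2.2/(0.32 × 8.8 × 8.915) = 0.0876 kg/m³.

0.0876 kg/m³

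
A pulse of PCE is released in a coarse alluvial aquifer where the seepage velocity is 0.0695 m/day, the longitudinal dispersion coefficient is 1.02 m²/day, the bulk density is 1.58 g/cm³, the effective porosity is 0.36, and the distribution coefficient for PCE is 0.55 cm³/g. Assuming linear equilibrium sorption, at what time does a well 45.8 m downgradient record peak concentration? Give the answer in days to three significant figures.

Retardation factor R = 1 + ρ_b·K_d/n = 1 + 1.58 × 0.55/0.36 = 3.414.
Sorption retards both mechanisms: v_R = v/R = 0.02036 m/day, D_R = D/R = 0.2988 m²/day.
Peak time from v_R²t² + 2D_R t − x² = 0: t = (√(D_R² + v_R²x²) − D_R)/v_R².
√(D_R² + v_R²x²) = √(0.2988² + 0.02036² × 45.8²) = 0.9792; v_R² = 0.0004145.
t = (0.9792 − 0.2988)/0.0004145 = 1640 days.

1640 days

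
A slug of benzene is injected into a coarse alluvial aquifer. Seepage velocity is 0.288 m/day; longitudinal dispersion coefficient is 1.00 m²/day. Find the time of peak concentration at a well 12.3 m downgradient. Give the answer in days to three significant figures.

For the 1D instantaneous-source solution, setting ∂C/∂t = 0 at fixed x gives v²t² + 2Dt − x² = 0, so t = (√(D² + v²x²) − D)/v².
√(D² + v²x²) = √(1.00² + 0.288² × 12.3²) = 3.681; v² = 0.082944.
t = (3.681 − 1.00)/0.082944 = 32.3 days (vs. the pure-advection estimate x/v = 42.7 d).

32.3 days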